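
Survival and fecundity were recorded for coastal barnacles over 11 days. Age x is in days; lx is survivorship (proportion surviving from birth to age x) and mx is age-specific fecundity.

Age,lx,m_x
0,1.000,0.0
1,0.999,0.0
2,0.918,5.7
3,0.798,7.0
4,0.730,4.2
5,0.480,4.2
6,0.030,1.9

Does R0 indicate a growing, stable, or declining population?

growing

R0 = Σ lx·mx = 0 + 0 + 5.2326 + 5.586 + 3.066 + 2.016 + 0.057 = 15.9576
R0 > 1, so the population is growing.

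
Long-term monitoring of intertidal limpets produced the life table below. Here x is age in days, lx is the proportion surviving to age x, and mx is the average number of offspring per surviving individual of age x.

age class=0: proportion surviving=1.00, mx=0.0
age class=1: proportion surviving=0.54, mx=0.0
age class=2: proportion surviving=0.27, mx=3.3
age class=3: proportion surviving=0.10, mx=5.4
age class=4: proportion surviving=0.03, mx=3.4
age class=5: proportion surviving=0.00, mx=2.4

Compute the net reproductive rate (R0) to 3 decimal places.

lx·mx by age: 0, 0, 0.891, 0.54, 0.102, 0
R0 = Σ lx·mx = 1.533 → 1.533

1.533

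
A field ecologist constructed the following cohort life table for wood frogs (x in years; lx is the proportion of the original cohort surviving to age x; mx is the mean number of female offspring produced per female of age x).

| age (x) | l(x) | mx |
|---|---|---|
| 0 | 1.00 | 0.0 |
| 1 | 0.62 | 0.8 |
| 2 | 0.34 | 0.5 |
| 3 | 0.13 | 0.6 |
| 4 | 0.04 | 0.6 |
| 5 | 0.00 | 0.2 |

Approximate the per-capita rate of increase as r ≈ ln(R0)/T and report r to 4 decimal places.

-0.1739

R0 = Σ lx·mx = 0 + 0.496 + 0.17 + 0.078 + 0.024 + 0 = 0.768
Σ x·lx·mx = 1.166; T = 1.166/0.768 = 1.51823…
r ≈ ln(R0)/T = ln(0.768)/1.51823… = -0.173864… → -0.1739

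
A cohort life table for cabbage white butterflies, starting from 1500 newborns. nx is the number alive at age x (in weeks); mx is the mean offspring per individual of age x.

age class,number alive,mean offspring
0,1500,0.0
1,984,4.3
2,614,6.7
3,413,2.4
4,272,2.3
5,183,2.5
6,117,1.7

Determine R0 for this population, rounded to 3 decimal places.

lx = nx/n0 = nx/1500: 1, 0.656, 0.40933…, 0.27533…, 0.18133…, 0.122, 0.078
lx·mx by age: 0, 2.8208, 2.742533…, 0.6608…, 0.417067…, 0.305, 0.1326
R0 = Σ lx·mx = 7.0788… → 7.079

7.079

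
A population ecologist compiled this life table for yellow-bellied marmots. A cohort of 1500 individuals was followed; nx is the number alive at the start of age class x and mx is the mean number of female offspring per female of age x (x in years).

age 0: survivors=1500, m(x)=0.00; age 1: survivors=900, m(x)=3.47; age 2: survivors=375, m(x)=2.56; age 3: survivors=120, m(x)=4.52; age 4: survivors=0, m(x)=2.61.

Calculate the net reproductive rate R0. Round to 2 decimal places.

3.08

lx = nx/n0 = nx/1500: 1, 0.6, 0.25, 0.08, 0
lx·mx by age: 0, 2.082, 0.64, 0.3616, 0
R0 = Σ lx·mx = 3.0836 → 3.08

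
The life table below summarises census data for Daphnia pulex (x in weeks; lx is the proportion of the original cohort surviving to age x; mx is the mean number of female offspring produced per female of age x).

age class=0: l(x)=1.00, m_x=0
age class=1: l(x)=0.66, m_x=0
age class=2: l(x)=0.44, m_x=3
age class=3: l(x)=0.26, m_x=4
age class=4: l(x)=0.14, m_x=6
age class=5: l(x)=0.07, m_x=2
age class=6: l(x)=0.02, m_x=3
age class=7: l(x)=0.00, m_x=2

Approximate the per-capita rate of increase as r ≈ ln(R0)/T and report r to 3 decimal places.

R0 = Σ lx·mx = 0 + 0 + 1.32 + 1.04 + 0.84 + 0.14 + 0.06 + 0 = 3.4
Σ x·lx·mx = 10.18; T = 10.18/3.4 = 2.99412…
r ≈ ln(R0)/T = ln(3.4)/2.99412… = 0.40873… → 0.409

0.409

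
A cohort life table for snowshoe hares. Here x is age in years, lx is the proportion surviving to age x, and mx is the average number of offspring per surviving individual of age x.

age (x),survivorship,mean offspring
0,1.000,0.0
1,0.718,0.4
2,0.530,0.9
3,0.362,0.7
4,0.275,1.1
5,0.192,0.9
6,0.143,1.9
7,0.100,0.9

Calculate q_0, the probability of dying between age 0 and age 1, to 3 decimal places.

0.282

q_0 = (l_0 − l_1) / l_0 = (1 − 0.718) / 1
     = 0.282 / 1 = 0.282 → 0.282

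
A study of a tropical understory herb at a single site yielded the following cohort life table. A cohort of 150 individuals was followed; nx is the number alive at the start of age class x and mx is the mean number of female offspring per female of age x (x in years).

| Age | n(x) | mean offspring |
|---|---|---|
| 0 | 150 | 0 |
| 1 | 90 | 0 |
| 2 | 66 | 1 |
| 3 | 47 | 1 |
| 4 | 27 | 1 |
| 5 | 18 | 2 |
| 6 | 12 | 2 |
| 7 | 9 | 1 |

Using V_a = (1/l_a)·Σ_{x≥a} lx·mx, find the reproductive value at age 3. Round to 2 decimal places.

3.04

lx = nx/n0 = nx/150: 1, 0.6, 0.44, 0.31333…, 0.18, 0.12, 0.08, 0.06
lx·mx for x ≥ 3: 0.313333…, 0.18, 0.24, 0.16, 0.06 → sum = 0.953333…
V_3 = 0.953333… / l_3 = 0.953333… / 0.313333… = 3.042553… → 3.04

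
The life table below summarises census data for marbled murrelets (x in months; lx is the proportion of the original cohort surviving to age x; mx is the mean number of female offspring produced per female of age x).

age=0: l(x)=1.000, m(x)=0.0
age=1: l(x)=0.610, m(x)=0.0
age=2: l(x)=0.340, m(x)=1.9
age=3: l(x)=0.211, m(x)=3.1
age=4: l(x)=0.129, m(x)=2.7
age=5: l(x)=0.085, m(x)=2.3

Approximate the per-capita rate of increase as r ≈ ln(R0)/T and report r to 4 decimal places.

R0 = Σ lx·mx = 0 + 0 + 0.646 + 0.6541 + 0.3483 + 0.1955 = 1.8439
Σ x·lx·mx = 5.625; T = 5.625/1.8439 = 3.0506…
r ≈ ln(R0)/T = ln(1.8439)/3.0506… = 0.200578… → 0.2006

0.2006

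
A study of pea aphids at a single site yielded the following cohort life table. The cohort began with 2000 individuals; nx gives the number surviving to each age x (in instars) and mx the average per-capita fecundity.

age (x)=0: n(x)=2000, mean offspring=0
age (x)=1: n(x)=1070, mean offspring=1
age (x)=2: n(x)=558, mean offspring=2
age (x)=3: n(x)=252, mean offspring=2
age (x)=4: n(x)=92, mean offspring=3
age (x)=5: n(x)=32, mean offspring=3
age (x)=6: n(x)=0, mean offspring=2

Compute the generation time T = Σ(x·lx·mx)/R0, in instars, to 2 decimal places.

lx = nx/n0 = nx/2000: 1, 0.535, 0.279, 0.126, 0.046, 0.016, 0
lx·mx: 0, 0.535, 0.558, 0.252, 0.138, 0.048, 0 → R0 = 1.531
x·lx·mx: 0, 0.535, 1.116, 0.756, 0.552, 0.24, 0 → Σ = 3.199
T = 3.199 / 1.531 = 2.089484… → 2.09

2.09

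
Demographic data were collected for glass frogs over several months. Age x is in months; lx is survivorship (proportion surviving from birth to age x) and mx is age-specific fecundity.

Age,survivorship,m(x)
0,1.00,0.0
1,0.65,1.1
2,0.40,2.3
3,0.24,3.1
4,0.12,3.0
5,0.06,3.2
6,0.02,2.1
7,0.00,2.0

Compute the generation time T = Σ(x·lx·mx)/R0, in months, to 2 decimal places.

2.50

lx·mx: 0, 0.715, 0.92, 0.744, 0.36, 0.192, 0.042, 0 → R0 = 2.973
x·lx·mx: 0, 0.715, 1.84, 2.232, 1.44, 0.96, 0.252, 0 → Σ = 7.439
T = 7.439 / 2.973 = 2.502186… → 2.50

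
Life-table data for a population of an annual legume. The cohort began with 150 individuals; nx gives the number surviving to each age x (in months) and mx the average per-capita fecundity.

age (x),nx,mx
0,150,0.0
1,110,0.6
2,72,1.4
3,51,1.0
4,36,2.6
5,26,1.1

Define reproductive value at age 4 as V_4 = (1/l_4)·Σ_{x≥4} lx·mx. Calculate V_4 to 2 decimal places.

3.39

lx = nx/n0 = nx/150: 1, 0.73333…, 0.48, 0.34, 0.24, 0.17333…
lx·mx for x ≥ 4: 0.624, 0.190667… → sum = 0.814667…
V_4 = 0.814667… / l_4 = 0.814667… / 0.24 = 3.394444… → 3.39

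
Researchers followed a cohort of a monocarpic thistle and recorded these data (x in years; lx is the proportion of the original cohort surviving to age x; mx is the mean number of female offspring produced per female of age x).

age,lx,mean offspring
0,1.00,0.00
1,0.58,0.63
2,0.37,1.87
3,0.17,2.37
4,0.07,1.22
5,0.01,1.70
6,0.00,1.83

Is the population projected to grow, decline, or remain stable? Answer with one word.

growing

R0 = Σ lx·mx = 0 + 0.3654 + 0.6919 + 0.4029 + 0.0854 + 0.017 + 0 = 1.5626
R0 > 1, so the population is growing.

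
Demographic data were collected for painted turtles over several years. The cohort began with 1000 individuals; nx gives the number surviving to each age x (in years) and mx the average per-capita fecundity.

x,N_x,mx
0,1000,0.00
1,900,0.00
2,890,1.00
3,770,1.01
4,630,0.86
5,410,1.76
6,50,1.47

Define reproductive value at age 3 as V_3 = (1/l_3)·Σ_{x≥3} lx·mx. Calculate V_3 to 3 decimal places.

2.746

lx = nx/n0 = nx/1000: 1, 0.9, 0.89, 0.77, 0.63, 0.41, 0.05
lx·mx for x ≥ 3: 0.7777, 0.5418, 0.7216, 0.0735 → sum = 2.1146
V_3 = 2.1146 / l_3 = 2.1146 / 0.77 = 2.746234… → 2.746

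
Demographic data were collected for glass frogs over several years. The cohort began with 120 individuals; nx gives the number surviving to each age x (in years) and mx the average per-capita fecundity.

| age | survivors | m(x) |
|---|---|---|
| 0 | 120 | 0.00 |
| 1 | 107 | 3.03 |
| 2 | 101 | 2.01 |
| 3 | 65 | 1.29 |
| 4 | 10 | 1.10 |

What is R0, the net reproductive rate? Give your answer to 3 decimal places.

5.184

lx = nx/n0 = nx/120: 1, 0.89167…, 0.84167…, 0.54167…, 0.08333…
lx·mx by age: 0, 2.70175…, 1.69175…, 0.69875…, 0.091667…
R0 = Σ lx·mx = 5.183917… → 5.184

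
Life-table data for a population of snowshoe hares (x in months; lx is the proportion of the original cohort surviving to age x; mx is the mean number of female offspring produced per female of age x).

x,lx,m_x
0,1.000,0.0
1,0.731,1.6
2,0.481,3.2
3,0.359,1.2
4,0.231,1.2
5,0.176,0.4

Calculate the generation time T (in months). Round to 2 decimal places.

2.01

lx·mx: 0, 1.1696, 1.5392, 0.4308, 0.2772, 0.0704 → R0 = 3.4872
x·lx·mx: 0, 1.1696, 3.0784, 1.2924, 1.1088, 0.352 → Σ = 7.0012
T = 7.0012 / 3.4872 = 2.007685… → 2.01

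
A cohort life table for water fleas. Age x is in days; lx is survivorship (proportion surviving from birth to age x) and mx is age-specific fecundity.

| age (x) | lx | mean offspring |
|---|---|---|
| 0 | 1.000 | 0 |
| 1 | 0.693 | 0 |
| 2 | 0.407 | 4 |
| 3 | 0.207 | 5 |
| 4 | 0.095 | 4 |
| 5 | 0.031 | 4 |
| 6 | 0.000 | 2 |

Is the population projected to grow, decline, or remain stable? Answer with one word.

R0 = Σ lx·mx = 0 + 0 + 1.628 + 1.035 + 0.38 + 0.124 + 0 = 3.167
R0 > 1, so the population is growing.

growing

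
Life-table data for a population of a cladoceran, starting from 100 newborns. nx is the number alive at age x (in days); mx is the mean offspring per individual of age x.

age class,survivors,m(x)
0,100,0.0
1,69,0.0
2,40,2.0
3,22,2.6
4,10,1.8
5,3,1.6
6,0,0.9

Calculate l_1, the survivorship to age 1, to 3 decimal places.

l_1 = n_1/n_0 = 69/100 = 0.69 → 0.690

0.690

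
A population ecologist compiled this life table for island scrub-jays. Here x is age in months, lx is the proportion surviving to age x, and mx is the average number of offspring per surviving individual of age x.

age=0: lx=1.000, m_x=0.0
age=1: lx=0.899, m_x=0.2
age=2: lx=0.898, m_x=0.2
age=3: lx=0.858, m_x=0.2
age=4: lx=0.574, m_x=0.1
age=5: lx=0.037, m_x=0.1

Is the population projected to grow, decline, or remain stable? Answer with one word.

declining

R0 = Σ lx·mx = 0 + 0.1798 + 0.1796 + 0.1716 + 0.0574 + 0.0037 = 0.5921
R0 < 1, so the population is declining.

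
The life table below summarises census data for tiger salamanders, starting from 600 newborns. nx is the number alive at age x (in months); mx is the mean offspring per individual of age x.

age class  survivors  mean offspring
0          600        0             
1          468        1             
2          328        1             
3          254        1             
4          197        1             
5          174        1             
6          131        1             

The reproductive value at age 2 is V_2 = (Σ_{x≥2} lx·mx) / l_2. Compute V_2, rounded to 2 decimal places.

lx = nx/n0 = nx/600: 1, 0.78, 0.54667…, 0.42333…, 0.32833…, 0.29, 0.21833…
lx·mx for x ≥ 2: 0.546667…, 0.423333…, 0.328333…, 0.29, 0.218333… → sum = 1.806667…
V_2 = 1.806667… / l_2 = 1.806667… / 0.546667… = 3.304878… → 3.30

3.30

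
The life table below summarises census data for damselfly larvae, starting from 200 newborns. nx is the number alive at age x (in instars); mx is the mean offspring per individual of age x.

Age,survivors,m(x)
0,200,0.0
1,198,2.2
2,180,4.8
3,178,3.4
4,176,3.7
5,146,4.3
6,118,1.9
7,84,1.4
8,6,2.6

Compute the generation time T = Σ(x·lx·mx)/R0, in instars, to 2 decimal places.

3.39

lx = nx/n0 = nx/200: 1, 0.99, 0.9, 0.89, 0.88, 0.73, 0.59, 0.42, 0.03
lx·mx: 0, 2.178, 4.32, 3.026, 3.256, 3.139, 1.121, 0.588, 0.078 → R0 = 17.706
x·lx·mx: 0, 2.178, 8.64, 9.078, 13.024, 15.695, 6.726, 4.116, 0.624 → Σ = 60.081
T = 60.081 / 17.706 = 3.393257… → 3.39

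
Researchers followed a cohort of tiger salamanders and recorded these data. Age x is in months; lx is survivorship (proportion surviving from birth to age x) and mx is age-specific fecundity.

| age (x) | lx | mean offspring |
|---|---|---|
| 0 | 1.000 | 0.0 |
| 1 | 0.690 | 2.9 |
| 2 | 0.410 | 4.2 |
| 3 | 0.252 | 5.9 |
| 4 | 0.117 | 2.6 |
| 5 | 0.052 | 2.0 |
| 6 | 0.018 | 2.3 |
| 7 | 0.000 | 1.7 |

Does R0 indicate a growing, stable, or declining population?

growing

R0 = Σ lx·mx = 0 + 2.001 + 1.722 + 1.4868 + 0.3042 + 0.104 + 0.0414 + 0 = 5.6594
R0 > 1, so the population is growing.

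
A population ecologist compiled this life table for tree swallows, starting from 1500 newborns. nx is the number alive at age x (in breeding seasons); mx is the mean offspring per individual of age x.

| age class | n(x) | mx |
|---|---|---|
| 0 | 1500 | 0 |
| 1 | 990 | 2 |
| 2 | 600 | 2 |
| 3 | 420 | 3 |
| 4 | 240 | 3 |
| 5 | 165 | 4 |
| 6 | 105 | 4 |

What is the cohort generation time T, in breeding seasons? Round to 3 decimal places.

lx = nx/n0 = nx/1500: 1, 0.66, 0.4, 0.28, 0.16, 0.11, 0.07
lx·mx: 0, 1.32, 0.8, 0.84, 0.48, 0.44, 0.28 → R0 = 4.16
x·lx·mx: 0, 1.32, 1.6, 2.52, 1.92, 2.2, 1.68 → Σ = 11.24
T = 11.24 / 4.16 = 2.701923… → 2.702

2.702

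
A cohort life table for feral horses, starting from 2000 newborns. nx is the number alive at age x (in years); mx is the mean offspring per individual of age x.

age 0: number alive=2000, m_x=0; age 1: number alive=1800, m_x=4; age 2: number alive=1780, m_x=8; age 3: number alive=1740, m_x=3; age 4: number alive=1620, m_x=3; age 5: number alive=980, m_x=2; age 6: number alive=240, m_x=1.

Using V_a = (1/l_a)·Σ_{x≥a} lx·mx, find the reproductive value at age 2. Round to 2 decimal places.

lx = nx/n0 = nx/2000: 1, 0.9, 0.89, 0.87, 0.81, 0.49, 0.12
lx·mx for x ≥ 2: 7.12, 2.61, 2.43, 0.98, 0.12 → sum = 13.26
V_2 = 13.26 / l_2 = 13.26 / 0.89 = 14.898876… → 14.90

14.90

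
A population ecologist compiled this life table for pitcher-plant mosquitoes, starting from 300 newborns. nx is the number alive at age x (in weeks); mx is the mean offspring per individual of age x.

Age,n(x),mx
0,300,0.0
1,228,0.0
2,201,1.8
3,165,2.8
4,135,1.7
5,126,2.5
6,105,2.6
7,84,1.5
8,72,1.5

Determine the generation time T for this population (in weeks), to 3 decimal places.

lx = nx/n0 = nx/300: 1, 0.76, 0.67, 0.55, 0.45, 0.42, 0.35, 0.28, 0.24
lx·mx: 0, 0, 1.206, 1.54, 0.765, 1.05, 0.91, 0.42, 0.36 → R0 = 6.251
x·lx·mx: 0, 0, 2.412, 4.62, 3.06, 5.25, 5.46, 2.94, 2.88 → Σ = 26.622
T = 26.622 / 6.251 = 4.258839… → 4.259

4.259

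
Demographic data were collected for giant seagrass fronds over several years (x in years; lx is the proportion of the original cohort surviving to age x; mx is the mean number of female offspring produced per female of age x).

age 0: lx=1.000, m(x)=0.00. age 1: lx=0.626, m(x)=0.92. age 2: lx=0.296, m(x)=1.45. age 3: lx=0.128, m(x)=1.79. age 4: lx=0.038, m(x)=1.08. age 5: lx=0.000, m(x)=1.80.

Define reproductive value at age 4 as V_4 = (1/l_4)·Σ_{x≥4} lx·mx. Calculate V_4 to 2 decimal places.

1.08

lx·mx for x ≥ 4: 0.04104, 0 → sum = 0.04104
V_4 = 0.04104 / l_4 = 0.04104 / 0.038 = 1.08 → 1.08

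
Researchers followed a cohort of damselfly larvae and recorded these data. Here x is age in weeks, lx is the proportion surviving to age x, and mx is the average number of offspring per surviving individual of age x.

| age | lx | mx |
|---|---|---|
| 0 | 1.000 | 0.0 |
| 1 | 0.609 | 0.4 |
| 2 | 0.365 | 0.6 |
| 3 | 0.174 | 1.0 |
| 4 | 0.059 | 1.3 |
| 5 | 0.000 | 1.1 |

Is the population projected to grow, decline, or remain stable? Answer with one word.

declining

R0 = Σ lx·mx = 0 + 0.2436 + 0.219 + 0.174 + 0.0767 + 0 = 0.7133
R0 < 1, so the population is declining.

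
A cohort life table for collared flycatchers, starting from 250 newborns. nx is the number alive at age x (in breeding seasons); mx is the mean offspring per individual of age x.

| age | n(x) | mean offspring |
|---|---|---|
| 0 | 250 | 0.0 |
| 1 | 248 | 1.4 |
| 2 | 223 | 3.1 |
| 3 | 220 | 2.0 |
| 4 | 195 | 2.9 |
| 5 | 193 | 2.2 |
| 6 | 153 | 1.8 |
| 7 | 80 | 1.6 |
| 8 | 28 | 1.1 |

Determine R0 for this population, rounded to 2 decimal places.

lx = nx/n0 = nx/250: 1, 0.992, 0.892, 0.88, 0.78, 0.772, 0.612, 0.32, 0.112
lx·mx by age: 0, 1.3888, 2.7652, 1.76, 2.262, 1.6984, 1.1016, 0.512, 0.1232
R0 = Σ lx·mx = 11.6112 → 11.61

11.61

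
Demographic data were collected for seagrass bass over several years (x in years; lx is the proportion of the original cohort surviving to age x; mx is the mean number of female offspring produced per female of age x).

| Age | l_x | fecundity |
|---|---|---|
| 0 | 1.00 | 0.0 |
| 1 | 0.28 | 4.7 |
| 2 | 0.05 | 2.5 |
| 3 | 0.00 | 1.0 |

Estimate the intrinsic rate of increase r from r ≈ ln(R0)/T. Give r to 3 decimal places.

0.336

R0 = Σ lx·mx = 0 + 1.316 + 0.125 + 0 = 1.441
Σ x·lx·mx = 1.566; T = 1.566/1.441 = 1.08675…
r ≈ ln(R0)/T = ln(1.441)/1.08675… = 0.33618… → 0.336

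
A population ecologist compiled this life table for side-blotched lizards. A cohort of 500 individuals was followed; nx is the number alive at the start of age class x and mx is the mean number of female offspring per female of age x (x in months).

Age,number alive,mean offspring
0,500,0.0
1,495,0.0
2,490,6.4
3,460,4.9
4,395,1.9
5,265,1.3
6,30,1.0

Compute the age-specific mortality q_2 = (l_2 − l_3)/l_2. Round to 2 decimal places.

0.06

lx = nx/n0 = nx/500: 1, 0.99, 0.98, 0.92, 0.79, 0.53, 0.06
q_2 = (l_2 − l_3) / l_2 = (0.98 − 0.92) / 0.98
     = 0.06 / 0.98 = 0.061224… → 0.06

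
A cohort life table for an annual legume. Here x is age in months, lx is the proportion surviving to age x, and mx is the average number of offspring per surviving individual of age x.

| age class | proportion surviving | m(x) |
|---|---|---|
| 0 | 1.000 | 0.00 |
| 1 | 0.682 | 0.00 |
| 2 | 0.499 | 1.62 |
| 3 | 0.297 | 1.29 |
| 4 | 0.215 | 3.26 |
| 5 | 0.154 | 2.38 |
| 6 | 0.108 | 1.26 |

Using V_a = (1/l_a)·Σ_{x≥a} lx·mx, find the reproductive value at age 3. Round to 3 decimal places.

lx·mx for x ≥ 3: 0.38313, 0.7009, 0.36652, 0.13608 → sum = 1.58663
V_3 = 1.58663 / l_3 = 1.58663 / 0.297 = 5.342189… → 5.342

5.342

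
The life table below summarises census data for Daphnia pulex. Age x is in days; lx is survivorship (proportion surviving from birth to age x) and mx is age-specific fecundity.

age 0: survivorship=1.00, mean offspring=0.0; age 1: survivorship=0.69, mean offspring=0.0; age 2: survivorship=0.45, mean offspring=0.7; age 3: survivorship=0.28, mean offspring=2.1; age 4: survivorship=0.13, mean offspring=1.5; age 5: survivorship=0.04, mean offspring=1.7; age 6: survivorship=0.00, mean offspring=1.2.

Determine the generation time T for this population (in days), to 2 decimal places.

3.01

lx·mx: 0, 0, 0.315, 0.588, 0.195, 0.068, 0 → R0 = 1.166
x·lx·mx: 0, 0, 0.63, 1.764, 0.78, 0.34, 0 → Σ = 3.514
T = 3.514 / 1.166 = 3.013722… → 3.01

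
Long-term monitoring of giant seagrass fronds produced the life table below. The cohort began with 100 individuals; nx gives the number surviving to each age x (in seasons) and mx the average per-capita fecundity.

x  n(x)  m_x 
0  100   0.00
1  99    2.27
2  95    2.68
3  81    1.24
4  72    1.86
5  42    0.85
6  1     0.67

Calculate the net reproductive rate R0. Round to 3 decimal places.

lx = nx/n0 = nx/100: 1, 0.99, 0.95, 0.81, 0.72, 0.42, 0.01
lx·mx by age: 0, 2.2473, 2.546, 1.0044, 1.3392, 0.357, 0.0067
R0 = Σ lx·mx = 7.5006 → 7.501

7.501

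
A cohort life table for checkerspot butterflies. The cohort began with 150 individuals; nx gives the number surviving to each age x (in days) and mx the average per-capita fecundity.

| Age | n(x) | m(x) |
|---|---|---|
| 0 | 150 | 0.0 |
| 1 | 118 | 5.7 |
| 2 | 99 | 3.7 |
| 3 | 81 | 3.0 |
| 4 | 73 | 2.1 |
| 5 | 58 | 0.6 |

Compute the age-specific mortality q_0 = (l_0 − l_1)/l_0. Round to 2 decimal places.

lx = nx/n0 = nx/150: 1, 0.78667…, 0.66, 0.54, 0.48667…, 0.38667…
q_0 = (l_0 − l_1) / l_0 = (1 − 0.786667…) / 1
     = 0.213333… / 1 = 0.213333… → 0.21

0.21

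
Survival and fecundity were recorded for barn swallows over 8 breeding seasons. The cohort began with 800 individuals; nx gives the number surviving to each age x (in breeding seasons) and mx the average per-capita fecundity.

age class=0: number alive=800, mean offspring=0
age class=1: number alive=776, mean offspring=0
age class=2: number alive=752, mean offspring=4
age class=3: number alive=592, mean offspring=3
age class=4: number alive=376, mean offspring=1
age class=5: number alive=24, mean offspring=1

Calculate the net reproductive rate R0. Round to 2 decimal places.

6.48

lx = nx/n0 = nx/800: 1, 0.97, 0.94, 0.74, 0.47, 0.03
lx·mx by age: 0, 0, 3.76, 2.22, 0.47, 0.03
R0 = Σ lx·mx = 6.48 → 6.48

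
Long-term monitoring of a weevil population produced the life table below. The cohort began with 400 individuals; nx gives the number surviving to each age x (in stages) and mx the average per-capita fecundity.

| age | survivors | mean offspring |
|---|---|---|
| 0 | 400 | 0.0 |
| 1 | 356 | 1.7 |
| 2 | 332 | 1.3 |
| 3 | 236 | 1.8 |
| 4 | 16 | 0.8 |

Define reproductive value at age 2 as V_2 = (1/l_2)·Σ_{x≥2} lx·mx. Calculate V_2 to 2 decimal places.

lx = nx/n0 = nx/400: 1, 0.89, 0.83, 0.59, 0.04
lx·mx for x ≥ 2: 1.079, 1.062, 0.032 → sum = 2.173
V_2 = 2.173 / l_2 = 2.173 / 0.83 = 2.618072… → 2.62

2.62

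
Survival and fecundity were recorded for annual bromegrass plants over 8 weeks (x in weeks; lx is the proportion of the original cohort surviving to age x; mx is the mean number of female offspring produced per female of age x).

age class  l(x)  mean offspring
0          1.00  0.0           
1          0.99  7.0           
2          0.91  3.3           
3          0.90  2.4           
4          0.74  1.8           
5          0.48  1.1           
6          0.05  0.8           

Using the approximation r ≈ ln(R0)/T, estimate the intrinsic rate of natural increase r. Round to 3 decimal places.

R0 = Σ lx·mx = 0 + 6.93 + 3.003 + 2.16 + 1.332 + 0.528 + 0.04 = 13.993
Σ x·lx·mx = 27.624; T = 27.624/13.993 = 1.97413…
r ≈ ln(R0)/T = ln(13.993)/1.97413… = 1.33657… → 1.337

1.337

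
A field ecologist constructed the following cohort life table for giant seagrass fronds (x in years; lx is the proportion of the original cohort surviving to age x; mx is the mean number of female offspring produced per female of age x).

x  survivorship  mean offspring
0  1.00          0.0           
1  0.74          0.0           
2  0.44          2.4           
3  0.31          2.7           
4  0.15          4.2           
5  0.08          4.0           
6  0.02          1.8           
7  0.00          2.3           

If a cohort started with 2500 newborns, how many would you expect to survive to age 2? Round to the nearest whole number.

1100

Expected survivors = N0 · l_2 = 2500 × 0.44 = 1100 → 1100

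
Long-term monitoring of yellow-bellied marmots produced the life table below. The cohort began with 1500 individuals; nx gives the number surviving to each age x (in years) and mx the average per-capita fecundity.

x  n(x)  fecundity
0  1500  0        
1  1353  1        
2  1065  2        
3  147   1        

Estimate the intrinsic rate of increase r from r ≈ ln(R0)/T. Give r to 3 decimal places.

lx = nx/n0 = nx/1500: 1, 0.902, 0.71, 0.098
R0 = Σ lx·mx = 0 + 0.902 + 1.42 + 0.098 = 2.42
Σ x·lx·mx = 4.036; T = 4.036/2.42 = 1.66777…
r ≈ ln(R0)/T = ln(2.42)/1.66777… = 0.52991… → 0.530

0.530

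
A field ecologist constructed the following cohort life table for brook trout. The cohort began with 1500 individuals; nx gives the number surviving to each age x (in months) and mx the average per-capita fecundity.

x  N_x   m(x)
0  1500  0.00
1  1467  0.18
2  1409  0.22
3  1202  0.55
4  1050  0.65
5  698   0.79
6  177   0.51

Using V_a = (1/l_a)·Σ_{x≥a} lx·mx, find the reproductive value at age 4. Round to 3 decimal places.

lx = nx/n0 = nx/1500: 1, 0.978, 0.93933…, 0.80133…, 0.7, 0.46533…, 0.118
lx·mx for x ≥ 4: 0.455, 0.367613…, 0.06018 → sum = 0.882793…
V_4 = 0.882793… / l_4 = 0.882793… / 0.7 = 1.261133… → 1.261

1.261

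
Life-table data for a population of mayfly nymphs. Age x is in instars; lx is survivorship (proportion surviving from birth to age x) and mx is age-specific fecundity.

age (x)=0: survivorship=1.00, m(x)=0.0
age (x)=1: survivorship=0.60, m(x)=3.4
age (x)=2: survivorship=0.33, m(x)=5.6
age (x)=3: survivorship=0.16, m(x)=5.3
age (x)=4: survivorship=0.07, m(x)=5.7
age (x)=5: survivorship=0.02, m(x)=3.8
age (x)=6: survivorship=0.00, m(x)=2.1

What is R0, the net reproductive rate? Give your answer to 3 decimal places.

5.211

lx·mx by age: 0, 2.04, 1.848, 0.848, 0.399, 0.076, 0
R0 = Σ lx·mx = 5.211 → 5.211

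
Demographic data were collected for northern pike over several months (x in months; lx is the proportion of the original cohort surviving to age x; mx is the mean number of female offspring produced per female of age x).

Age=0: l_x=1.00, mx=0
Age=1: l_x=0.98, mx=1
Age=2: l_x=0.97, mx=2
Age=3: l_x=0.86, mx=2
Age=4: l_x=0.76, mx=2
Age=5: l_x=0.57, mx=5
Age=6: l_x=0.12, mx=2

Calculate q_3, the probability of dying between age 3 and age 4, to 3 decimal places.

q_3 = (l_3 − l_4) / l_3 = (0.86 − 0.76) / 0.86
     = 0.1 / 0.86 = 0.116279… → 0.116

0.116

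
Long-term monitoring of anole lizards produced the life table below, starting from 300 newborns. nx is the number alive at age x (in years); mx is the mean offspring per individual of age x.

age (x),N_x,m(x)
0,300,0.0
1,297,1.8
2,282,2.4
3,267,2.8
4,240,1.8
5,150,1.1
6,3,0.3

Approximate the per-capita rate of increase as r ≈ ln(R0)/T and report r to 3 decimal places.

lx = nx/n0 = nx/300: 1, 0.99, 0.94, 0.89, 0.8, 0.5, 0.01
R0 = Σ lx·mx = 0 + 1.782 + 2.256 + 2.492 + 1.44 + 0.55 + 0.003 = 8.523
Σ x·lx·mx = 22.298; T = 22.298/8.523 = 2.61621…
r ≈ ln(R0)/T = ln(8.523)/2.61621… = 0.81903… → 0.819

0.819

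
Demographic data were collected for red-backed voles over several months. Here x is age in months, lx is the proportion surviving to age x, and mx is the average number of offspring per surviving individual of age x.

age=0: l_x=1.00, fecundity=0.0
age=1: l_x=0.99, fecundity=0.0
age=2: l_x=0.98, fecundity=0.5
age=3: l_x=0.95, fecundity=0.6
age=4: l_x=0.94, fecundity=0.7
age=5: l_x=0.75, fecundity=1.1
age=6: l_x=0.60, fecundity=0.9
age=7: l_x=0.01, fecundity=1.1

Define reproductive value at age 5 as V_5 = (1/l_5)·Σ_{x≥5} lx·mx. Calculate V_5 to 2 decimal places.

lx·mx for x ≥ 5: 0.825, 0.54, 0.011 → sum = 1.376
V_5 = 1.376 / l_5 = 1.376 / 0.75 = 1.834667… → 1.83

1.83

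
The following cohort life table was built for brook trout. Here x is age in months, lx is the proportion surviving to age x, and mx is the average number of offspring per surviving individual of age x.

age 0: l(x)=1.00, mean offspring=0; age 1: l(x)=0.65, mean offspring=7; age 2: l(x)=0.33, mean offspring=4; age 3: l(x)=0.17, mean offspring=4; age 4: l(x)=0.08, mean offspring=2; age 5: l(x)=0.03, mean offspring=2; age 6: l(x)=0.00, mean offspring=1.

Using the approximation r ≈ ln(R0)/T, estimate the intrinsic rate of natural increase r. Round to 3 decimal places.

R0 = Σ lx·mx = 0 + 4.55 + 1.32 + 0.68 + 0.16 + 0.06 + 0 = 6.77
Σ x·lx·mx = 10.17; T = 10.17/6.77 = 1.50222…
r ≈ ln(R0)/T = ln(6.77)/1.50222… = 1.27312… → 1.273

1.273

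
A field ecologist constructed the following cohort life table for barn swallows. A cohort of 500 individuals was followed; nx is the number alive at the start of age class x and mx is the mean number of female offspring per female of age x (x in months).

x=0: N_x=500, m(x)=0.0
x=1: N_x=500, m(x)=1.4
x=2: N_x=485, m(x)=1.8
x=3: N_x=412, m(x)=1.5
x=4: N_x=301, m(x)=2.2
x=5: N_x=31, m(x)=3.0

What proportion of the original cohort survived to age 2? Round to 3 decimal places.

0.970

l_2 = n_2/n_0 = 485/500 = 0.97 → 0.970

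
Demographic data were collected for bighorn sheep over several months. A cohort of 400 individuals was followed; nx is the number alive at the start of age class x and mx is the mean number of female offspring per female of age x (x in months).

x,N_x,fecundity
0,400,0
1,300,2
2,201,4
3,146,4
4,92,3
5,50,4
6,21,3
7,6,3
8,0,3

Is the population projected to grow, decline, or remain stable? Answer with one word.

lx = nx/n0 = nx/400: 1, 0.75, 0.5025, 0.365, 0.23, 0.125, 0.0525, 0.015, 0
R0 = Σ lx·mx = 0 + 1.5 + 2.01 + 1.46 + 0.69 + 0.5 + 0.1575 + 0.045 + 0 = 6.3625
R0 > 1, so the population is growing.

growing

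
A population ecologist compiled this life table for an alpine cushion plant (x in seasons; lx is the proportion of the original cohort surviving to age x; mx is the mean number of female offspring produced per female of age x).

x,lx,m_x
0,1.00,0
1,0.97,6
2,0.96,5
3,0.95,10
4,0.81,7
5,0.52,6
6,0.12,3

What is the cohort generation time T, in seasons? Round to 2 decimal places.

lx·mx: 0, 5.82, 4.8, 9.5, 5.67, 3.12, 0.36 → R0 = 29.27
x·lx·mx: 0, 5.82, 9.6, 28.5, 22.68, 15.6, 2.16 → Σ = 84.36
T = 84.36 / 29.27 = 2.882132… → 2.88

2.88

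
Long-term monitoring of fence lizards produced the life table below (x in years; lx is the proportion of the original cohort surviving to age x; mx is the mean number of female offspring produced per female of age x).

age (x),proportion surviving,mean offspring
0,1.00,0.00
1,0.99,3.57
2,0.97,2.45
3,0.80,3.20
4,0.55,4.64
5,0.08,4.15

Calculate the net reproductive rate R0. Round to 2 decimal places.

lx·mx by age: 0, 3.5343, 2.3765, 2.56, 2.552, 0.332
R0 = Σ lx·mx = 11.3548 → 11.35

11.35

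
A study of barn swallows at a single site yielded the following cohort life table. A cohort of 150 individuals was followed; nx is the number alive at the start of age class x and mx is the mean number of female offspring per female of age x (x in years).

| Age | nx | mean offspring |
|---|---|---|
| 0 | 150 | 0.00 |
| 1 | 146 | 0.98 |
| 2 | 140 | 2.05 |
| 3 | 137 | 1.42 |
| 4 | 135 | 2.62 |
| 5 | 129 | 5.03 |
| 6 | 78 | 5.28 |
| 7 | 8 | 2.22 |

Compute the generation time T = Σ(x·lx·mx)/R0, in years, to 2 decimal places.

4.16

lx = nx/n0 = nx/150: 1, 0.97333…, 0.93333…, 0.91333…, 0.9, 0.86, 0.52, 0.05333…
lx·mx: 0, 0.953867…, 1.913333…, 1.296933…, 2.358, 4.3258, 2.7456, 0.1184… → R0 = 13.711933…
x·lx·mx: 0, 0.953867…, 3.826667…, 3.8908…, 9.432, 21.629, 16.4736, 0.8288… → Σ = 57.034733…
T = 57.034733… / 13.711933… = 4.159496… → 4.16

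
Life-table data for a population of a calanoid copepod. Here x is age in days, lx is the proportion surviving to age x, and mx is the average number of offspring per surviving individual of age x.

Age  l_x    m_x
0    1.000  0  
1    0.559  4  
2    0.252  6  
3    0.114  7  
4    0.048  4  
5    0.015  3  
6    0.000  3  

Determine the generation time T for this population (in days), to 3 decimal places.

1.808

lx·mx: 0, 2.236, 1.512, 0.798, 0.192, 0.045, 0 → R0 = 4.783
x·lx·mx: 0, 2.236, 3.024, 2.394, 0.768, 0.225, 0 → Σ = 8.647
T = 8.647 / 4.783 = 1.807861… → 1.808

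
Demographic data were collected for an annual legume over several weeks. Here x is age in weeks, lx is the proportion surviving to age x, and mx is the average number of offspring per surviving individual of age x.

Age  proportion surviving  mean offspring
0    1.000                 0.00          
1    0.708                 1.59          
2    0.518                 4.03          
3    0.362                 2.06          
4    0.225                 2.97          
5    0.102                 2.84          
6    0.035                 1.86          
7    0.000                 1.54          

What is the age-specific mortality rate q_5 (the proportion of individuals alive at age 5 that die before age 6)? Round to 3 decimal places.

0.657

q_5 = (l_5 − l_6) / l_5 = (0.102 − 0.035) / 0.102
     = 0.067 / 0.102 = 0.656863… → 0.657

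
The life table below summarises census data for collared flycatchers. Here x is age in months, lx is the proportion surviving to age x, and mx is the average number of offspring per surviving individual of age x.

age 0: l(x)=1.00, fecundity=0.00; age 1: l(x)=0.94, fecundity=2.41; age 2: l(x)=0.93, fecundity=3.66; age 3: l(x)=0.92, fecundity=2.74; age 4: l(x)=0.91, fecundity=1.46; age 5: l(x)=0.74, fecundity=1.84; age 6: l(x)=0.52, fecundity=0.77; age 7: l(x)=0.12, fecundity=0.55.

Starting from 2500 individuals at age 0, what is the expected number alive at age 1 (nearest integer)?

Expected survivors = N0 · l_1 = 2500 × 0.94 = 2350 → 2350

2350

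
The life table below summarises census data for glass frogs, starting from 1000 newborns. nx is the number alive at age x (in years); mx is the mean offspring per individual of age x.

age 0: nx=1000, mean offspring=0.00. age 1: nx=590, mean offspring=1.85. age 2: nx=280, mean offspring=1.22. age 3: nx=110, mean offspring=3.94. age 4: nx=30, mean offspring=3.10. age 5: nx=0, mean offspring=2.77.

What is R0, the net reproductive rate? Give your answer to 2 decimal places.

lx = nx/n0 = nx/1000: 1, 0.59, 0.28, 0.11, 0.03, 0
lx·mx by age: 0, 1.0915, 0.3416, 0.4334, 0.093, 0
R0 = Σ lx·mx = 1.9595 → 1.96

1.96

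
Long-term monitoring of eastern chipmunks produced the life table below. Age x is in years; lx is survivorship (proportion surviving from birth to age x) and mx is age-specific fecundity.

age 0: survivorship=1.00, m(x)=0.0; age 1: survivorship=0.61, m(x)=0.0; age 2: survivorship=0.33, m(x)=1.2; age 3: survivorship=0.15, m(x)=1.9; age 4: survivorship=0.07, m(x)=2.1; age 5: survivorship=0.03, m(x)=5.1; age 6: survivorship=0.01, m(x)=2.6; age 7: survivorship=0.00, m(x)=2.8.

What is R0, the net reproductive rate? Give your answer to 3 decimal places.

1.007

lx·mx by age: 0, 0, 0.396, 0.285, 0.147, 0.153, 0.026, 0
R0 = Σ lx·mx = 1.007 → 1.007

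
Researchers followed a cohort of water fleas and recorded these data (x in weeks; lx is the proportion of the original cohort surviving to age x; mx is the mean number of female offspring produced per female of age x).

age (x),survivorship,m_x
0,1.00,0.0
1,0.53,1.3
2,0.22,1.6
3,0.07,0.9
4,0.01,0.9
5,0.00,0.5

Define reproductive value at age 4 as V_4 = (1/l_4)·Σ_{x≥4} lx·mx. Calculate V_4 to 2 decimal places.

lx·mx for x ≥ 4: 0.009, 0 → sum = 0.009
V_4 = 0.009 / l_4 = 0.009 / 0.01 = 0.9 → 0.90

0.90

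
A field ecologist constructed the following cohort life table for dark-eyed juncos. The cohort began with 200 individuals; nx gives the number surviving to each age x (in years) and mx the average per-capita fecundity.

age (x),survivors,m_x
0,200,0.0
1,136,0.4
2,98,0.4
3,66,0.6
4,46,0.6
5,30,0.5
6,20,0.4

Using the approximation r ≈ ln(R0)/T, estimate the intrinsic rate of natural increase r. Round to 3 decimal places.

-0.032

lx = nx/n0 = nx/200: 1, 0.68, 0.49, 0.33, 0.23, 0.15, 0.1
R0 = Σ lx·mx = 0 + 0.272 + 0.196 + 0.198 + 0.138 + 0.075 + 0.04 = 0.919
Σ x·lx·mx = 2.425; T = 2.425/0.919 = 2.63874…
r ≈ ln(R0)/T = ln(0.919)/2.63874… = -0.03201… → -0.032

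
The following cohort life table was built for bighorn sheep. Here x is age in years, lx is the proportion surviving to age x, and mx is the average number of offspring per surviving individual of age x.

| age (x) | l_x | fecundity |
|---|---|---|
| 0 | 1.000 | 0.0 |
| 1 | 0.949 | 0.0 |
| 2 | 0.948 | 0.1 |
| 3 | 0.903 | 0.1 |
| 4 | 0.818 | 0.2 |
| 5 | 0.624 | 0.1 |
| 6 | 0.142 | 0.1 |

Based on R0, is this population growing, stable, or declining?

R0 = Σ lx·mx = 0 + 0 + 0.0948 + 0.0903 + 0.1636 + 0.0624 + 0.0142 = 0.4253
R0 < 1, so the population is declining.

declining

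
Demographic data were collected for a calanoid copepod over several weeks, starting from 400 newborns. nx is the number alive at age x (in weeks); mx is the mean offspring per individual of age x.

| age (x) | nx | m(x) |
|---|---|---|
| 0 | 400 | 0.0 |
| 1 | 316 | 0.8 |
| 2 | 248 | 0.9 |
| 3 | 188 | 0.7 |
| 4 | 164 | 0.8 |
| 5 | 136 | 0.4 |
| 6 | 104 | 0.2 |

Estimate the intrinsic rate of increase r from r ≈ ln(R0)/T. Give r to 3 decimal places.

lx = nx/n0 = nx/400: 1, 0.79, 0.62, 0.47, 0.41, 0.34, 0.26
R0 = Σ lx·mx = 0 + 0.632 + 0.558 + 0.329 + 0.328 + 0.136 + 0.052 = 2.035
Σ x·lx·mx = 5.039; T = 5.039/2.035 = 2.47617…
r ≈ ln(R0)/T = ln(2.035)/2.47617… = 0.28693… → 0.287

0.287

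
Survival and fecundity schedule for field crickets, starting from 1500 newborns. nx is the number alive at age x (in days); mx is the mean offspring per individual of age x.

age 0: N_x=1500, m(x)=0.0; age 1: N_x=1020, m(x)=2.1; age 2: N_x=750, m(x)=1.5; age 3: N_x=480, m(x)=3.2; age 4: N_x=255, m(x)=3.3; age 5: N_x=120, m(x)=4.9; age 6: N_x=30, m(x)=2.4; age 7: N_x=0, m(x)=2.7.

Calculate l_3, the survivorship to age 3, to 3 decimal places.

0.320

l_3 = n_3/n_0 = 480/1500 = 0.32 → 0.320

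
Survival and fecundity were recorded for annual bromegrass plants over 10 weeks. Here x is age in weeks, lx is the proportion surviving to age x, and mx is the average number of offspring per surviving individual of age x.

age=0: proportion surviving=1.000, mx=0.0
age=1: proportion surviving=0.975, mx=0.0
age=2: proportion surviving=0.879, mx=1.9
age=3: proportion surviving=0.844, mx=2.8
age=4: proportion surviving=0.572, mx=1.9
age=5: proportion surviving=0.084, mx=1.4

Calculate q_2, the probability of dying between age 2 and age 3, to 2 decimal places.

q_2 = (l_2 − l_3) / l_2 = (0.879 − 0.844) / 0.879
     = 0.035 / 0.879 = 0.039818… → 0.04

0.04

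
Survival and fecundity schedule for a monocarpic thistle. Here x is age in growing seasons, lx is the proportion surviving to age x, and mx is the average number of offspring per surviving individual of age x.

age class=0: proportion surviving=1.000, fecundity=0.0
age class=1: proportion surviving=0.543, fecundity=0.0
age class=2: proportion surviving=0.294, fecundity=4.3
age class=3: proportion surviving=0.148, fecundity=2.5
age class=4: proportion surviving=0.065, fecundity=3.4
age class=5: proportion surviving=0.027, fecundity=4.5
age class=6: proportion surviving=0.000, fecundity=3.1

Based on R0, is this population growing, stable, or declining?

growing

R0 = Σ lx·mx = 0 + 0 + 1.2642 + 0.37 + 0.221 + 0.1215 + 0 = 1.9767
R0 > 1, so the population is growing.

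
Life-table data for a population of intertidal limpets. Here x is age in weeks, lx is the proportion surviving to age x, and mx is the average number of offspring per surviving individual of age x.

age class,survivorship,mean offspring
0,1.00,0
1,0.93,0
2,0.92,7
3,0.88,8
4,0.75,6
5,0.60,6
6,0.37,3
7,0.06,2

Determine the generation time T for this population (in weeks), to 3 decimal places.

lx·mx: 0, 0, 6.44, 7.04, 4.5, 3.6, 1.11, 0.12 → R0 = 22.81
x·lx·mx: 0, 0, 12.88, 21.12, 18, 18, 6.66, 0.84 → Σ = 77.5
T = 77.5 / 22.81 = 3.397633… → 3.398

3.398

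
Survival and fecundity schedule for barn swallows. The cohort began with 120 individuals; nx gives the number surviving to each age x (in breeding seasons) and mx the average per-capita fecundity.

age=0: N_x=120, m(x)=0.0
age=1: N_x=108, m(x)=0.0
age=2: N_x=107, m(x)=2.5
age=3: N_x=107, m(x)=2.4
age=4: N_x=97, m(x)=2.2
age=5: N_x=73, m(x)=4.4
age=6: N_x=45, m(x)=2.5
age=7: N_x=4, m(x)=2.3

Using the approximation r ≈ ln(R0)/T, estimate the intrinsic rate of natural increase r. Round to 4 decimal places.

lx = nx/n0 = nx/120: 1, 0.9, 0.89167…, 0.89167…, 0.80833…, 0.60833…, 0.375, 0.03333…
R0 = Σ lx·mx = 0 + 0 + 2.22917… + 2.14… + 1.77833… + 2.67667… + 0.9375 + 0.07667… = 9.838333…
Σ x·lx·mx = 37.536667…; T = 37.536667…/9.838333… = 3.81535…
r ≈ ln(R0)/T = ln(9.838333…)/3.81535… = 0.599234… → 0.5992

0.5992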